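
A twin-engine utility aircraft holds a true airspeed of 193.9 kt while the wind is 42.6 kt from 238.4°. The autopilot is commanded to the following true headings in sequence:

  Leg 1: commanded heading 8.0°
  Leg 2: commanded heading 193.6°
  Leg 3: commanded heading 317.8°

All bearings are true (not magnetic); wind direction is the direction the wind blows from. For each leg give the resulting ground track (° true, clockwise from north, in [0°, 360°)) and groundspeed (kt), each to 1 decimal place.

Leg 1: heading 8.0°; drift +8.4° → track 16.4°, groundspeed 223.5 kt
Leg 2: heading 193.6°; drift -10.4° → track 183.2°, groundspeed 166.4 kt
Leg 3: heading 317.8°; drift +12.7° → track 330.5°, groundspeed 190.7 kt

Leg 1: track=16.4°, groundspeed=223.5 kt
Leg 2: track=183.2°, groundspeed=166.4 kt
Leg 3: track=330.5°, groundspeed=190.7 kt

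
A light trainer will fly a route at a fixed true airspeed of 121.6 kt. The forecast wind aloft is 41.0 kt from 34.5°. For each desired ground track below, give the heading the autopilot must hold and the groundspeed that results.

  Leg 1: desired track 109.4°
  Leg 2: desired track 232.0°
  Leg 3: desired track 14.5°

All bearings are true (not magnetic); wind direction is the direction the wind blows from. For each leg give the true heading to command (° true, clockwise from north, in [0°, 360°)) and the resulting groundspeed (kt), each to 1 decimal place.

Leg 1: heading=90.4°, groundspeed=104.3 kt
Leg 2: heading=237.8°, groundspeed=160.1 kt
Leg 3: heading=21.1°, groundspeed=82.3 kt

Leg 1: desired track 109.4°; wind correction -19.0° → command heading 90.4°, groundspeed 104.3 kt
Leg 2: desired track 232.0°; wind correction +5.8° → command heading 237.8°, groundspeed 160.1 kt
Leg 3: desired track 14.5°; wind correction +6.6° → command heading 21.1°, groundspeed 82.3 kt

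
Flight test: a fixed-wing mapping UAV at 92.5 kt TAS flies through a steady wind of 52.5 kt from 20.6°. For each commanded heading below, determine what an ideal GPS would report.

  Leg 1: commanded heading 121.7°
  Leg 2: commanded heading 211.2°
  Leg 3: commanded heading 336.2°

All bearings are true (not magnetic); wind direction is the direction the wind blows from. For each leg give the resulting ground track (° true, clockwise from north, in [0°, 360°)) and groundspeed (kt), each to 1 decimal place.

Leg 1: track=148.4°, groundspeed=114.8 kt
Leg 2: track=207.4°, groundspeed=144.4 kt
Leg 3: track=302.5°, groundspeed=66.1 kt

Leg 1: heading 121.7°; drift +26.7° → track 148.4°, groundspeed 114.8 kt
Leg 2: heading 211.2°; drift -3.8° → track 207.4°, groundspeed 144.4 kt
Leg 3: heading 336.2°; drift -33.7° → track 302.5°, groundspeed 66.1 kt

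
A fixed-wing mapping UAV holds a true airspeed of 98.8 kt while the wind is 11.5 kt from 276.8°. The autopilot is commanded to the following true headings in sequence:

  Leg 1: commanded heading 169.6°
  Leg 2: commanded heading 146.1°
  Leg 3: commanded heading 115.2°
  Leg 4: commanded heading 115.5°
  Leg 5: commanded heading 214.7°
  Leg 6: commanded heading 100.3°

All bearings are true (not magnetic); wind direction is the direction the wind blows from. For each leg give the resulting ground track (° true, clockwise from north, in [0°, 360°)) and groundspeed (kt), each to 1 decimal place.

Leg 1: track=163.5°, groundspeed=102.8 kt
Leg 2: track=141.4°, groundspeed=106.7 kt
Leg 3: track=113.3°, groundspeed=109.8 kt
Leg 4: track=113.6°, groundspeed=109.8 kt
Leg 5: track=208.5°, groundspeed=94.0 kt
Leg 6: track=99.9°, groundspeed=110.3 kt

Leg 1: heading 169.6°; drift -6.1° → track 163.5°, groundspeed 102.8 kt
Leg 2: heading 146.1°; drift -4.7° → track 141.4°, groundspeed 106.7 kt
Leg 3: heading 115.2°; drift -1.9° → track 113.3°, groundspeed 109.8 kt
Leg 4: heading 115.5°; drift -1.9° → track 113.6°, groundspeed 109.8 kt
Leg 5: heading 214.7°; drift -6.2° → track 208.5°, groundspeed 94.0 kt
Leg 6: heading 100.3°; drift -0.4° → track 99.9°, groundspeed 110.3 kt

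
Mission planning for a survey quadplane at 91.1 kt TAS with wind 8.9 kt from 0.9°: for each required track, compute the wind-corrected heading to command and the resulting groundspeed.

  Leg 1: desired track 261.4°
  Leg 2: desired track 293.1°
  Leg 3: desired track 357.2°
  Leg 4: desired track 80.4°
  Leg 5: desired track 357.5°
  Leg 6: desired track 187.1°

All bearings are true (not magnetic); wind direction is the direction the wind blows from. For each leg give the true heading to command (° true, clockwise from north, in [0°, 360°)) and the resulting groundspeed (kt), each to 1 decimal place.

Leg 1: heading=266.9°, groundspeed=92.1 kt
Leg 2: heading=298.3°, groundspeed=87.4 kt
Leg 3: heading=357.6°, groundspeed=82.2 kt
Leg 4: heading=74.9°, groundspeed=89.1 kt
Leg 5: heading=357.8°, groundspeed=82.2 kt
Leg 6: heading=187.7°, groundspeed=99.9 kt

Leg 1: desired track 261.4°; wind correction +5.5° → command heading 266.9°, groundspeed 92.1 kt
Leg 2: desired track 293.1°; wind correction +5.2° → command heading 298.3°, groundspeed 87.4 kt
Leg 3: desired track 357.2°; wind correction +0.4° → command heading 357.6°, groundspeed 82.2 kt
Leg 4: desired track 80.4°; wind correction -5.5° → command heading 74.9°, groundspeed 89.1 kt
Leg 5: desired track 357.5°; wind correction +0.3° → command heading 357.8°, groundspeed 82.2 kt
Leg 6: desired track 187.1°; wind correction +0.6° → command heading 187.7°, groundspeed 99.9 kt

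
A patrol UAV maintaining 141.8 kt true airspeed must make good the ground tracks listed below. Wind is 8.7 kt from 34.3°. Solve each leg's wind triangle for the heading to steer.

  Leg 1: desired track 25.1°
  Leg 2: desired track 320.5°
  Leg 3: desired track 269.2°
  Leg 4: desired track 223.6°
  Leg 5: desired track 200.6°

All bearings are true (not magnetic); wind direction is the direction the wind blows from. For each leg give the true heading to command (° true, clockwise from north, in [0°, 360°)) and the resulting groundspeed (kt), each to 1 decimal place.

Leg 1: desired track 25.1°; wind correction +0.6° → command heading 25.7°, groundspeed 133.2 kt
Leg 2: desired track 320.5°; wind correction +3.4° → command heading 323.9°, groundspeed 139.1 kt
Leg 3: desired track 269.2°; wind correction +2.9° → command heading 272.1°, groundspeed 146.6 kt
Leg 4: desired track 223.6°; wind correction +0.6° → command heading 224.2°, groundspeed 150.4 kt
Leg 5: desired track 200.6°; wind correction -0.8° → command heading 199.8°, groundspeed 150.2 kt

Leg 1: heading=25.7°, groundspeed=133.2 kt
Leg 2: heading=323.9°, groundspeed=139.1 kt
Leg 3: heading=272.1°, groundspeed=146.6 kt
Leg 4: heading=224.2°, groundspeed=150.4 kt
Leg 5: heading=199.8°, groundspeed=150.2 kt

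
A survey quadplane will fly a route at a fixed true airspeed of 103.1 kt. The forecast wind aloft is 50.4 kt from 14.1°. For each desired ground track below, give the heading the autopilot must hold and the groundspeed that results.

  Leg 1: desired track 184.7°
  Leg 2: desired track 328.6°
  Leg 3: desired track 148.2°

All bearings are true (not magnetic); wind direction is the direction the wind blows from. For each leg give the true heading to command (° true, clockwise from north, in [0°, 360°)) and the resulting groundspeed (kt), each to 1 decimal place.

Leg 1: heading=180.1°, groundspeed=152.5 kt
Leg 2: heading=349.0°, groundspeed=61.3 kt
Leg 3: heading=127.6°, groundspeed=131.6 kt

Leg 1: desired track 184.7°; wind correction -4.6° → command heading 180.1°, groundspeed 152.5 kt
Leg 2: desired track 328.6°; wind correction +20.4° → command heading 349.0°, groundspeed 61.3 kt
Leg 3: desired track 148.2°; wind correction -20.6° → command heading 127.6°, groundspeed 131.6 kt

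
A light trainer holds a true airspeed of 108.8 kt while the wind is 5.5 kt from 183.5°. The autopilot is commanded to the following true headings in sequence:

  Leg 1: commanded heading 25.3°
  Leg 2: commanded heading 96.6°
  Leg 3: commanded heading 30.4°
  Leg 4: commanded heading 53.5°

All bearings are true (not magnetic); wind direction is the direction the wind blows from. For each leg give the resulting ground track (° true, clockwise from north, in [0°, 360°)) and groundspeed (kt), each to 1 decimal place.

Leg 1: heading 25.3°; drift -1.0° → track 24.3°, groundspeed 113.9 kt
Leg 2: heading 96.6°; drift -2.9° → track 93.7°, groundspeed 108.6 kt
Leg 3: heading 30.4°; drift -1.3° → track 29.1°, groundspeed 113.7 kt
Leg 4: heading 53.5°; drift -2.1° → track 51.4°, groundspeed 112.4 kt

Leg 1: track=24.3°, groundspeed=113.9 kt
Leg 2: track=93.7°, groundspeed=108.6 kt
Leg 3: track=29.1°, groundspeed=113.7 kt
Leg 4: track=51.4°, groundspeed=112.4 kt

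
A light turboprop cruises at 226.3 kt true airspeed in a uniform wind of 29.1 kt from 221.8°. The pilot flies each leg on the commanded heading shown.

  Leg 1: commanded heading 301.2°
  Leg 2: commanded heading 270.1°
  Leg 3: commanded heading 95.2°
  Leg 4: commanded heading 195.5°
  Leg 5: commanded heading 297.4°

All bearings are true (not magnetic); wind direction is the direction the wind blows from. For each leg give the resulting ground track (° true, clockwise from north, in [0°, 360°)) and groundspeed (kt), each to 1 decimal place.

Leg 1: track=308.6°, groundspeed=222.8 kt
Leg 2: track=276.1°, groundspeed=208.1 kt
Leg 3: track=89.7°, groundspeed=244.8 kt
Leg 4: track=191.8°, groundspeed=200.6 kt
Leg 5: track=304.7°, groundspeed=220.9 kt

Leg 1: heading 301.2°; drift +7.4° → track 308.6°, groundspeed 222.8 kt
Leg 2: heading 270.1°; drift +6.0° → track 276.1°, groundspeed 208.1 kt
Leg 3: heading 95.2°; drift -5.5° → track 89.7°, groundspeed 244.8 kt
Leg 4: heading 195.5°; drift -3.7° → track 191.8°, groundspeed 200.6 kt
Leg 5: heading 297.4°; drift +7.3° → track 304.7°, groundspeed 220.9 kt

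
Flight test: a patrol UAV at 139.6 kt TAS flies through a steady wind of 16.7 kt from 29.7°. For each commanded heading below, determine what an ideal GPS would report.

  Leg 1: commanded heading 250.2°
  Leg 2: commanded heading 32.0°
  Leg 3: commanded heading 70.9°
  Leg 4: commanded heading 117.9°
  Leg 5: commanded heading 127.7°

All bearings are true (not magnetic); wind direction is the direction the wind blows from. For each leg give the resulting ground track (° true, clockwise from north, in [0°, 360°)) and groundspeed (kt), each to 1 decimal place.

Leg 1: track=246.1°, groundspeed=152.7 kt
Leg 2: track=32.3°, groundspeed=122.9 kt
Leg 3: track=75.8°, groundspeed=127.5 kt
Leg 4: track=124.7°, groundspeed=140.1 kt
Leg 5: track=134.3°, groundspeed=142.9 kt

Leg 1: heading 250.2°; drift -4.1° → track 246.1°, groundspeed 152.7 kt
Leg 2: heading 32.0°; drift +0.3° → track 32.3°, groundspeed 122.9 kt
Leg 3: heading 70.9°; drift +4.9° → track 75.8°, groundspeed 127.5 kt
Leg 4: heading 117.9°; drift +6.8° → track 124.7°, groundspeed 140.1 kt
Leg 5: heading 127.7°; drift +6.6° → track 134.3°, groundspeed 142.9 kt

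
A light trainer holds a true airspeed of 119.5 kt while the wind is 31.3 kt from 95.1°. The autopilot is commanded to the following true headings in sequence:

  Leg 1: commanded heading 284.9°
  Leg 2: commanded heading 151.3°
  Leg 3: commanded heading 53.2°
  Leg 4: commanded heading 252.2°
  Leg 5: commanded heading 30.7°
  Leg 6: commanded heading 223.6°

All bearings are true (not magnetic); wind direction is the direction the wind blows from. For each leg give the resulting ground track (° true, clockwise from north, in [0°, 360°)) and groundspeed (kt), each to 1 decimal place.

Leg 1: track=282.9°, groundspeed=150.4 kt
Leg 2: track=165.6°, groundspeed=105.3 kt
Leg 3: track=40.9°, groundspeed=98.4 kt
Leg 4: track=256.9°, groundspeed=148.8 kt
Leg 5: track=15.8°, groundspeed=109.7 kt
Leg 6: track=233.6°, groundspeed=141.1 kt

Leg 1: heading 284.9°; drift -2.0° → track 282.9°, groundspeed 150.4 kt
Leg 2: heading 151.3°; drift +14.3° → track 165.6°, groundspeed 105.3 kt
Leg 3: heading 53.2°; drift -12.3° → track 40.9°, groundspeed 98.4 kt
Leg 4: heading 252.2°; drift +4.7° → track 256.9°, groundspeed 148.8 kt
Leg 5: heading 30.7°; drift -14.9° → track 15.8°, groundspeed 109.7 kt
Leg 6: heading 223.6°; drift +10.0° → track 233.6°, groundspeed 141.1 kt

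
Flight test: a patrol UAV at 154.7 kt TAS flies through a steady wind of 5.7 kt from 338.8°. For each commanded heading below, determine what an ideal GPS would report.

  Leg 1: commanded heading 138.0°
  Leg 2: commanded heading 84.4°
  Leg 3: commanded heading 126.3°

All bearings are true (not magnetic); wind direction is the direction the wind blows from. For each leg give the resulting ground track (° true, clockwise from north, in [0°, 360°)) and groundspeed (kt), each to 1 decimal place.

Leg 1: track=138.7°, groundspeed=160.0 kt
Leg 2: track=86.4°, groundspeed=156.3 kt
Leg 3: track=127.4°, groundspeed=159.5 kt

Leg 1: heading 138.0°; drift +0.7° → track 138.7°, groundspeed 160.0 kt
Leg 2: heading 84.4°; drift +2.0° → track 86.4°, groundspeed 156.3 kt
Leg 3: heading 126.3°; drift +1.1° → track 127.4°, groundspeed 159.5 kt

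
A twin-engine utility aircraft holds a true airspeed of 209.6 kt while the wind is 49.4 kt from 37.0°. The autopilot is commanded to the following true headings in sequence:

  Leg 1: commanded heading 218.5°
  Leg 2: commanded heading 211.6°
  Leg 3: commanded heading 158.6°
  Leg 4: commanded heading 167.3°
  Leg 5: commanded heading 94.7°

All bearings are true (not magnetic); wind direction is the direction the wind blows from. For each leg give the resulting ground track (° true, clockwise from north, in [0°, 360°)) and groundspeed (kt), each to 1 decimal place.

Leg 1: track=218.2°, groundspeed=259.0 kt
Leg 2: track=212.6°, groundspeed=258.8 kt
Leg 3: track=168.7°, groundspeed=239.2 kt
Leg 4: track=176.2°, groundspeed=244.5 kt
Leg 5: track=107.5°, groundspeed=187.9 kt

Leg 1: heading 218.5°; drift -0.3° → track 218.2°, groundspeed 259.0 kt
Leg 2: heading 211.6°; drift +1.0° → track 212.6°, groundspeed 258.8 kt
Leg 3: heading 158.6°; drift +10.1° → track 168.7°, groundspeed 239.2 kt
Leg 4: heading 167.3°; drift +8.9° → track 176.2°, groundspeed 244.5 kt
Leg 5: heading 94.7°; drift +12.8° → track 107.5°, groundspeed 187.9 kt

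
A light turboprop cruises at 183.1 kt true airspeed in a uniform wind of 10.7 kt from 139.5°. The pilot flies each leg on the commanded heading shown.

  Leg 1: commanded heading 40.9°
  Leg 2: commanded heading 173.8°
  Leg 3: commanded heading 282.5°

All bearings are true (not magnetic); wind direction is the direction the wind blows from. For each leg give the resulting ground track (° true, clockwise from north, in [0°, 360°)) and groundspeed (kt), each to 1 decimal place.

Leg 1: track=37.6°, groundspeed=185.0 kt
Leg 2: track=175.8°, groundspeed=174.4 kt
Leg 3: track=284.4°, groundspeed=191.8 kt

Leg 1: heading 40.9°; drift -3.3° → track 37.6°, groundspeed 185.0 kt
Leg 2: heading 173.8°; drift +2.0° → track 175.8°, groundspeed 174.4 kt
Leg 3: heading 282.5°; drift +1.9° → track 284.4°, groundspeed 191.8 kt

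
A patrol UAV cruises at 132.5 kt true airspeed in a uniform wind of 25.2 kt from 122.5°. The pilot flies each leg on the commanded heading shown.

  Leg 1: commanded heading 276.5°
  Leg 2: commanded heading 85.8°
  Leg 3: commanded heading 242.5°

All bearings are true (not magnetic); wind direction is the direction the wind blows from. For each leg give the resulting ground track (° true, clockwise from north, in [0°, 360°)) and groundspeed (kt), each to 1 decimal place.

Leg 1: track=280.6°, groundspeed=155.5 kt
Leg 2: track=78.2°, groundspeed=113.3 kt
Leg 3: track=251.1°, groundspeed=146.7 kt

Leg 1: heading 276.5°; drift +4.1° → track 280.6°, groundspeed 155.5 kt
Leg 2: heading 85.8°; drift -7.6° → track 78.2°, groundspeed 113.3 kt
Leg 3: heading 242.5°; drift +8.6° → track 251.1°, groundspeed 146.7 kt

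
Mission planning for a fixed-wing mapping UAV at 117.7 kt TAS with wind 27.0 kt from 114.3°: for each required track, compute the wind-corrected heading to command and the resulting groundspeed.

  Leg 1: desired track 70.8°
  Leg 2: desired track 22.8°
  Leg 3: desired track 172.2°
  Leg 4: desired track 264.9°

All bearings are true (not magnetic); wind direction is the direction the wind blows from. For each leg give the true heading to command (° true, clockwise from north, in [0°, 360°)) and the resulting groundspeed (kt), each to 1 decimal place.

Leg 1: heading=79.9°, groundspeed=96.6 kt
Leg 2: heading=36.1°, groundspeed=115.3 kt
Leg 3: heading=161.0°, groundspeed=101.1 kt
Leg 4: heading=258.4°, groundspeed=140.5 kt

Leg 1: desired track 70.8°; wind correction +9.1° → command heading 79.9°, groundspeed 96.6 kt
Leg 2: desired track 22.8°; wind correction +13.3° → command heading 36.1°, groundspeed 115.3 kt
Leg 3: desired track 172.2°; wind correction -11.2° → command heading 161.0°, groundspeed 101.1 kt
Leg 4: desired track 264.9°; wind correction -6.5° → command heading 258.4°, groundspeed 140.5 kt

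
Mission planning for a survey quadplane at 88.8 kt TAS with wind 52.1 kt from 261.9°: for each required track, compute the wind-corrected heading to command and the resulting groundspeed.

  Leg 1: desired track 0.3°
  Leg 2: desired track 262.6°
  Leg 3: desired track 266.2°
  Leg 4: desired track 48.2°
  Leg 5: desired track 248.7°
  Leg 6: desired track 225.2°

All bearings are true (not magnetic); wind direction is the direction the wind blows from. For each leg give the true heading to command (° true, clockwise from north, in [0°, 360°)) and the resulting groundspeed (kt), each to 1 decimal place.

Leg 1: desired track 0.3°; wind correction -35.5° → command heading 324.8°, groundspeed 79.9 kt
Leg 2: desired track 262.6°; wind correction -0.4° → command heading 262.2°, groundspeed 36.7 kt
Leg 3: desired track 266.2°; wind correction -2.5° → command heading 263.7°, groundspeed 36.8 kt
Leg 4: desired track 48.2°; wind correction -19.0° → command heading 29.2°, groundspeed 127.3 kt
Leg 5: desired track 248.7°; wind correction +7.7° → command heading 256.4°, groundspeed 37.3 kt
Leg 6: desired track 225.2°; wind correction +20.5° → command heading 245.7°, groundspeed 41.4 kt

Leg 1: heading=324.8°, groundspeed=79.9 kt
Leg 2: heading=262.2°, groundspeed=36.7 kt
Leg 3: heading=263.7°, groundspeed=36.8 kt
Leg 4: heading=29.2°, groundspeed=127.3 kt
Leg 5: heading=256.4°, groundspeed=37.3 kt
Leg 6: heading=245.7°, groundspeed=41.4 kt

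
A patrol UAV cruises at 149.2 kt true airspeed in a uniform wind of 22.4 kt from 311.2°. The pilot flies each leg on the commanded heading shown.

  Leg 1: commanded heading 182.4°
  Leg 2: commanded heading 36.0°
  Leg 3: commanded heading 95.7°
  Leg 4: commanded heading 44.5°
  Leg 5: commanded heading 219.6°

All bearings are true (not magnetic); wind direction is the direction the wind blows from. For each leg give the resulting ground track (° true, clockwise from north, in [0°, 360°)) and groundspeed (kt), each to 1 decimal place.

Leg 1: heading 182.4°; drift -6.1° → track 176.3°, groundspeed 164.2 kt
Leg 2: heading 36.0°; drift +8.6° → track 44.6°, groundspeed 148.9 kt
Leg 3: heading 95.7°; drift +4.4° → track 100.1°, groundspeed 167.9 kt
Leg 4: heading 44.5°; drift +8.5° → track 53.0°, groundspeed 152.1 kt
Leg 5: heading 219.6°; drift -8.5° → track 211.1°, groundspeed 151.5 kt

Leg 1: track=176.3°, groundspeed=164.2 kt
Leg 2: track=44.6°, groundspeed=148.9 kt
Leg 3: track=100.1°, groundspeed=167.9 kt
Leg 4: track=53.0°, groundspeed=152.1 kt
Leg 5: track=211.1°, groundspeed=151.5 kt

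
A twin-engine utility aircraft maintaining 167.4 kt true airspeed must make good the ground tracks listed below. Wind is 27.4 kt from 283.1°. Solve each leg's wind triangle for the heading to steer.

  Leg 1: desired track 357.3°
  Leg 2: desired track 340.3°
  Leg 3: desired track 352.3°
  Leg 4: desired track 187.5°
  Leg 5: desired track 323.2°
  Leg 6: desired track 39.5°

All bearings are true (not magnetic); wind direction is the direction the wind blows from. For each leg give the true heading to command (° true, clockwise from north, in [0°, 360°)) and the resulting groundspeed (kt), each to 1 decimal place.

Leg 1: heading=348.2°, groundspeed=157.9 kt
Leg 2: heading=332.4°, groundspeed=151.0 kt
Leg 3: heading=343.5°, groundspeed=155.7 kt
Leg 4: heading=196.9°, groundspeed=167.8 kt
Leg 5: heading=317.1°, groundspeed=145.5 kt
Leg 6: heading=31.1°, groundspeed=177.8 kt

Leg 1: desired track 357.3°; wind correction -9.1° → command heading 348.2°, groundspeed 157.9 kt
Leg 2: desired track 340.3°; wind correction -7.9° → command heading 332.4°, groundspeed 151.0 kt
Leg 3: desired track 352.3°; wind correction -8.8° → command heading 343.5°, groundspeed 155.7 kt
Leg 4: desired track 187.5°; wind correction +9.4° → command heading 196.9°, groundspeed 167.8 kt
Leg 5: desired track 323.2°; wind correction -6.1° → command heading 317.1°, groundspeed 145.5 kt
Leg 6: desired track 39.5°; wind correction -8.4° → command heading 31.1°, groundspeed 177.8 kt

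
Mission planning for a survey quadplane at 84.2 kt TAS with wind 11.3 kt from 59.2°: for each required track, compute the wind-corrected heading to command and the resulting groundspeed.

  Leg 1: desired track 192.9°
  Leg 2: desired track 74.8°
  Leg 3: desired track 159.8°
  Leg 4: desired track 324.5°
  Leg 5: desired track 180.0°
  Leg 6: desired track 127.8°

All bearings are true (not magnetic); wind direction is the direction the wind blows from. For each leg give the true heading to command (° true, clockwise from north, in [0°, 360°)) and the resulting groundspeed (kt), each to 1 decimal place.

Leg 1: desired track 192.9°; wind correction -5.6° → command heading 187.3°, groundspeed 91.6 kt
Leg 2: desired track 74.8°; wind correction -2.1° → command heading 72.7°, groundspeed 73.3 kt
Leg 3: desired track 159.8°; wind correction -7.6° → command heading 152.2°, groundspeed 85.5 kt
Leg 4: desired track 324.5°; wind correction +7.7° → command heading 332.2°, groundspeed 84.4 kt
Leg 5: desired track 180.0°; wind correction -6.6° → command heading 173.4°, groundspeed 89.4 kt
Leg 6: desired track 127.8°; wind correction -7.2° → command heading 120.6°, groundspeed 79.4 kt

Leg 1: heading=187.3°, groundspeed=91.6 kt
Leg 2: heading=72.7°, groundspeed=73.3 kt
Leg 3: heading=152.2°, groundspeed=85.5 kt
Leg 4: heading=332.2°, groundspeed=84.4 kt
Leg 5: heading=173.4°, groundspeed=89.4 kt
Leg 6: heading=120.6°, groundspeed=79.4 kt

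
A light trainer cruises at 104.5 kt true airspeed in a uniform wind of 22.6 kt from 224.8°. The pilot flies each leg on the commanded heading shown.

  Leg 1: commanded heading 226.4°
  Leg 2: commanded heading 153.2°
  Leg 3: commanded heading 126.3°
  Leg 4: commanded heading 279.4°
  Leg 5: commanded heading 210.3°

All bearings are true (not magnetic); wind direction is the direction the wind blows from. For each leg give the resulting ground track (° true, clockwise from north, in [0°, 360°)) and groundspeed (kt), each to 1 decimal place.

Leg 1: heading 226.4°; drift +0.4° → track 226.8°, groundspeed 81.9 kt
Leg 2: heading 153.2°; drift -12.4° → track 140.8°, groundspeed 99.7 kt
Leg 3: heading 126.3°; drift -11.7° → track 114.6°, groundspeed 110.1 kt
Leg 4: heading 279.4°; drift +11.4° → track 290.8°, groundspeed 93.2 kt
Leg 5: heading 210.3°; drift -3.9° → track 206.4°, groundspeed 82.8 kt

Leg 1: track=226.8°, groundspeed=81.9 kt
Leg 2: track=140.8°, groundspeed=99.7 kt
Leg 3: track=114.6°, groundspeed=110.1 kt
Leg 4: track=290.8°, groundspeed=93.2 kt
Leg 5: track=206.4°, groundspeed=82.8 kt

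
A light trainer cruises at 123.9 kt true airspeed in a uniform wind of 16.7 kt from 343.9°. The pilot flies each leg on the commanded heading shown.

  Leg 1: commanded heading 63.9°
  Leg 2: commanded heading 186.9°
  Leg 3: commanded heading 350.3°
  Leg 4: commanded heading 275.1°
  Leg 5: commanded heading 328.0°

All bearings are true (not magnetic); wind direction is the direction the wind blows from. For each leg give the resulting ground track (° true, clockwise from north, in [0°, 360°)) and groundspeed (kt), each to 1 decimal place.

Leg 1: track=71.6°, groundspeed=122.1 kt
Leg 2: track=184.2°, groundspeed=139.4 kt
Leg 3: track=351.3°, groundspeed=107.3 kt
Leg 4: track=267.6°, groundspeed=118.9 kt
Leg 5: track=325.6°, groundspeed=107.9 kt

Leg 1: heading 63.9°; drift +7.7° → track 71.6°, groundspeed 122.1 kt
Leg 2: heading 186.9°; drift -2.7° → track 184.2°, groundspeed 139.4 kt
Leg 3: heading 350.3°; drift +1.0° → track 351.3°, groundspeed 107.3 kt
Leg 4: heading 275.1°; drift -7.5° → track 267.6°, groundspeed 118.9 kt
Leg 5: heading 328.0°; drift -2.4° → track 325.6°, groundspeed 107.9 kt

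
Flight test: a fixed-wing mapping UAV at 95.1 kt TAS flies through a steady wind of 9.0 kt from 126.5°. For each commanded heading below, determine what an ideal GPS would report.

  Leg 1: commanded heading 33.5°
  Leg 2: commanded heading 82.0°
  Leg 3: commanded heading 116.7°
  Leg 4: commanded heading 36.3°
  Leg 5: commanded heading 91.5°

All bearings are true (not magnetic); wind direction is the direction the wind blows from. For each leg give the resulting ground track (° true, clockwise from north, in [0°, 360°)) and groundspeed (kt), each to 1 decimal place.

Leg 1: heading 33.5°; drift -5.4° → track 28.1°, groundspeed 96.0 kt
Leg 2: heading 82.0°; drift -4.1° → track 77.9°, groundspeed 88.9 kt
Leg 3: heading 116.7°; drift -1.0° → track 115.7°, groundspeed 86.2 kt
Leg 4: heading 36.3°; drift -5.4° → track 30.9°, groundspeed 95.6 kt
Leg 5: heading 91.5°; drift -3.4° → track 88.1°, groundspeed 87.9 kt

Leg 1: track=28.1°, groundspeed=96.0 kt
Leg 2: track=77.9°, groundspeed=88.9 kt
Leg 3: track=115.7°, groundspeed=86.2 kt
Leg 4: track=30.9°, groundspeed=95.6 kt
Leg 5: track=88.1°, groundspeed=87.9 kt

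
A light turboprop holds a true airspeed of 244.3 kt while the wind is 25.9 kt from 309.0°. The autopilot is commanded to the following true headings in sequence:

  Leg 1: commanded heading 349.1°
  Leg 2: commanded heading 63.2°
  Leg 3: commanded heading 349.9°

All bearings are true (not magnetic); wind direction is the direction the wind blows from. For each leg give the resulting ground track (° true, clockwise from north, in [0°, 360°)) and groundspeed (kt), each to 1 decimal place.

Leg 1: track=353.4°, groundspeed=225.1 kt
Leg 2: track=68.5°, groundspeed=256.0 kt
Leg 3: track=354.2°, groundspeed=225.4 kt

Leg 1: heading 349.1°; drift +4.3° → track 353.4°, groundspeed 225.1 kt
Leg 2: heading 63.2°; drift +5.3° → track 68.5°, groundspeed 256.0 kt
Leg 3: heading 349.9°; drift +4.3° → track 354.2°, groundspeed 225.4 kt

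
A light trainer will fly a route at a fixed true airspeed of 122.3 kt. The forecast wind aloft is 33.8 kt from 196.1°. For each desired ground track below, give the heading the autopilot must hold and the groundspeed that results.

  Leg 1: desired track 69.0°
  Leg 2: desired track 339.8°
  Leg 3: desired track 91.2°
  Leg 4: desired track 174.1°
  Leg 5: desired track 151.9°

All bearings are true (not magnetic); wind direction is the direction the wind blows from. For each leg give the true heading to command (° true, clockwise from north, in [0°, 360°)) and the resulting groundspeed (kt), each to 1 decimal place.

Leg 1: heading=81.7°, groundspeed=139.7 kt
Leg 2: heading=330.4°, groundspeed=147.9 kt
Leg 3: heading=106.7°, groundspeed=126.5 kt
Leg 4: heading=180.0°, groundspeed=90.3 kt
Leg 5: heading=163.0°, groundspeed=95.8 kt

Leg 1: desired track 69.0°; wind correction +12.7° → command heading 81.7°, groundspeed 139.7 kt
Leg 2: desired track 339.8°; wind correction -9.4° → command heading 330.4°, groundspeed 147.9 kt
Leg 3: desired track 91.2°; wind correction +15.5° → command heading 106.7°, groundspeed 126.5 kt
Leg 4: desired track 174.1°; wind correction +5.9° → command heading 180.0°, groundspeed 90.3 kt
Leg 5: desired track 151.9°; wind correction +11.1° → command heading 163.0°, groundspeed 95.8 kt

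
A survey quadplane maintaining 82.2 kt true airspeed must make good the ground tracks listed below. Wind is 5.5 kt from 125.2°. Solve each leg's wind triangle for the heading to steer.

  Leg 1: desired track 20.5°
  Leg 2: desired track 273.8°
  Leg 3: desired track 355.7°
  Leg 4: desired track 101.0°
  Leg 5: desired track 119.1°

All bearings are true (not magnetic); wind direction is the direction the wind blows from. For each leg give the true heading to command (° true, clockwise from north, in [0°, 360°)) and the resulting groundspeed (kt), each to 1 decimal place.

Leg 1: desired track 20.5°; wind correction +3.7° → command heading 24.2°, groundspeed 83.4 kt
Leg 2: desired track 273.8°; wind correction -2.0° → command heading 271.8°, groundspeed 86.8 kt
Leg 3: desired track 355.7°; wind correction +3.0° → command heading 358.7°, groundspeed 85.6 kt
Leg 4: desired track 101.0°; wind correction +1.6° → command heading 102.6°, groundspeed 77.2 kt
Leg 5: desired track 119.1°; wind correction +0.4° → command heading 119.5°, groundspeed 76.7 kt

Leg 1: heading=24.2°, groundspeed=83.4 kt
Leg 2: heading=271.8°, groundspeed=86.8 kt
Leg 3: heading=358.7°, groundspeed=85.6 kt
Leg 4: heading=102.6°, groundspeed=77.2 kt
Leg 5: heading=119.5°, groundspeed=76.7 kt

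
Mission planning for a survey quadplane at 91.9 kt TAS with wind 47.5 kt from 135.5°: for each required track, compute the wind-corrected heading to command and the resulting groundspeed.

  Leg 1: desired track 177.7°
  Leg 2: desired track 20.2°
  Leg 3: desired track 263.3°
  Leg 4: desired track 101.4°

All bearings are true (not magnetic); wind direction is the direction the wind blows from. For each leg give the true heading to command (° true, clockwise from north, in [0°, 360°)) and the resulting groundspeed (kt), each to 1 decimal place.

Leg 1: heading=157.4°, groundspeed=51.0 kt
Leg 2: heading=48.1°, groundspeed=101.5 kt
Leg 3: heading=239.2°, groundspeed=113.0 kt
Leg 4: heading=118.2°, groundspeed=48.6 kt

Leg 1: desired track 177.7°; wind correction -20.3° → command heading 157.4°, groundspeed 51.0 kt
Leg 2: desired track 20.2°; wind correction +27.9° → command heading 48.1°, groundspeed 101.5 kt
Leg 3: desired track 263.3°; wind correction -24.1° → command heading 239.2°, groundspeed 113.0 kt
Leg 4: desired track 101.4°; wind correction +16.8° → command heading 118.2°, groundspeed 48.6 kt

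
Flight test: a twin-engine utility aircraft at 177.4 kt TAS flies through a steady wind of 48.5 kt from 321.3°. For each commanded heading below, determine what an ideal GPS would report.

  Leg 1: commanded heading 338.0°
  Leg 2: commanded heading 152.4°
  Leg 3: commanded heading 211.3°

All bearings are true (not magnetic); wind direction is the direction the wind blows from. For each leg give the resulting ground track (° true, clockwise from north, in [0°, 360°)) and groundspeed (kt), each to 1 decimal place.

Leg 1: heading 338.0°; drift +6.1° → track 344.1°, groundspeed 131.7 kt
Leg 2: heading 152.4°; drift -2.4° → track 150.0°, groundspeed 225.2 kt
Leg 3: heading 211.3°; drift -13.2° → track 198.1°, groundspeed 199.3 kt

Leg 1: track=344.1°, groundspeed=131.7 kt
Leg 2: track=150.0°, groundspeed=225.2 kt
Leg 3: track=198.1°, groundspeed=199.3 kt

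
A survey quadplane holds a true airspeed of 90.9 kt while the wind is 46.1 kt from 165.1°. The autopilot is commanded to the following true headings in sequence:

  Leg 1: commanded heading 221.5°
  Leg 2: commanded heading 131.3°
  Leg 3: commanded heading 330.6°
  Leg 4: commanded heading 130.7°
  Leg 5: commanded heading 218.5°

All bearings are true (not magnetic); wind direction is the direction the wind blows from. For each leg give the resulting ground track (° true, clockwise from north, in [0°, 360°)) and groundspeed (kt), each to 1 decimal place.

Leg 1: track=251.9°, groundspeed=75.8 kt
Leg 2: track=105.3°, groundspeed=58.5 kt
Leg 3: track=335.5°, groundspeed=136.0 kt
Leg 4: track=104.5°, groundspeed=58.9 kt
Leg 5: track=248.8°, groundspeed=73.4 kt

Leg 1: heading 221.5°; drift +30.4° → track 251.9°, groundspeed 75.8 kt
Leg 2: heading 131.3°; drift -26.0° → track 105.3°, groundspeed 58.5 kt
Leg 3: heading 330.6°; drift +4.9° → track 335.5°, groundspeed 136.0 kt
Leg 4: heading 130.7°; drift -26.2° → track 104.5°, groundspeed 58.9 kt
Leg 5: heading 218.5°; drift +30.3° → track 248.8°, groundspeed 73.4 kt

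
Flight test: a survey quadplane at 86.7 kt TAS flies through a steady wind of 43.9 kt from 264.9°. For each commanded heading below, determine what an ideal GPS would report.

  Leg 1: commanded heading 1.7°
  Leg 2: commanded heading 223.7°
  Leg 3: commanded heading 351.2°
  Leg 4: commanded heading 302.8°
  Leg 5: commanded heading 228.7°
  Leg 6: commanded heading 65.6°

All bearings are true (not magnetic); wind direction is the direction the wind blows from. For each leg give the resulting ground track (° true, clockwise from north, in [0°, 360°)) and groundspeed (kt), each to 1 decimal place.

Leg 1: track=27.1°, groundspeed=101.7 kt
Leg 2: track=195.4°, groundspeed=61.0 kt
Leg 3: track=18.8°, groundspeed=94.6 kt
Leg 4: track=330.2°, groundspeed=58.6 kt
Leg 5: track=201.9°, groundspeed=57.5 kt
Leg 6: track=72.1°, groundspeed=129.0 kt

Leg 1: heading 1.7°; drift +25.4° → track 27.1°, groundspeed 101.7 kt
Leg 2: heading 223.7°; drift -28.3° → track 195.4°, groundspeed 61.0 kt
Leg 3: heading 351.2°; drift +27.6° → track 18.8°, groundspeed 94.6 kt
Leg 4: heading 302.8°; drift +27.4° → track 330.2°, groundspeed 58.6 kt
Leg 5: heading 228.7°; drift -26.8° → track 201.9°, groundspeed 57.5 kt
Leg 6: heading 65.6°; drift +6.5° → track 72.1°, groundspeed 129.0 kt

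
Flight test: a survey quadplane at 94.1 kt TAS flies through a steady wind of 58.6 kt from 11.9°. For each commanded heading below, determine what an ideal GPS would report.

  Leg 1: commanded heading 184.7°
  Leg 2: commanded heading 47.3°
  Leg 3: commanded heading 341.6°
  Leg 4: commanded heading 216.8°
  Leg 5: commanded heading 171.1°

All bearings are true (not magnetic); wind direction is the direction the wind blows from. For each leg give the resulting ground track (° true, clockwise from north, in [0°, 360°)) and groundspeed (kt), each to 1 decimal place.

Leg 1: heading 184.7°; drift +2.8° → track 187.5°, groundspeed 152.4 kt
Leg 2: heading 47.3°; drift +36.2° → track 83.5°, groundspeed 57.4 kt
Leg 3: heading 341.6°; drift -34.2° → track 307.4°, groundspeed 52.6 kt
Leg 4: heading 216.8°; drift -9.5° → track 207.3°, groundspeed 149.3 kt
Leg 5: heading 171.1°; drift +8.0° → track 179.1°, groundspeed 150.3 kt

Leg 1: track=187.5°, groundspeed=152.4 kt
Leg 2: track=83.5°, groundspeed=57.4 kt
Leg 3: track=307.4°, groundspeed=52.6 kt
Leg 4: track=207.3°, groundspeed=149.3 kt
Leg 5: track=179.1°, groundspeed=150.3 kt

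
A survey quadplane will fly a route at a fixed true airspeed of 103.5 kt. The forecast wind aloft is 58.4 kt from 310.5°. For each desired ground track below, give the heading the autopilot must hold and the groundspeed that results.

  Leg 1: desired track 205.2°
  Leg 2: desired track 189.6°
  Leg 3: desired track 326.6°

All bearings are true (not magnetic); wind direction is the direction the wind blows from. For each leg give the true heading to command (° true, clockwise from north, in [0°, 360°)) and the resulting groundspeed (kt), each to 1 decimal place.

Leg 1: desired track 205.2°; wind correction +33.0° → command heading 238.2°, groundspeed 102.2 kt
Leg 2: desired track 189.6°; wind correction +29.0° → command heading 218.6°, groundspeed 120.6 kt
Leg 3: desired track 326.6°; wind correction -9.0° → command heading 317.6°, groundspeed 46.1 kt

Leg 1: heading=238.2°, groundspeed=102.2 kt
Leg 2: heading=218.6°, groundspeed=120.6 kt
Leg 3: heading=317.6°, groundspeed=46.1 kt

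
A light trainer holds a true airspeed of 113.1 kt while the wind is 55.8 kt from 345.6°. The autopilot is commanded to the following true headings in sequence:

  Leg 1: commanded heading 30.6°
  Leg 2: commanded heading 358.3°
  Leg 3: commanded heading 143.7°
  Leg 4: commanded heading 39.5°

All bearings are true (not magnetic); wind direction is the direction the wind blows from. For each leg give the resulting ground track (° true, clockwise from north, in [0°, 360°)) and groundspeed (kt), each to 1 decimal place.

Leg 1: track=58.8°, groundspeed=83.5 kt
Leg 2: track=10.1°, groundspeed=59.9 kt
Leg 3: track=150.9°, groundspeed=166.2 kt
Leg 4: track=68.8°, groundspeed=92.0 kt

Leg 1: heading 30.6°; drift +28.2° → track 58.8°, groundspeed 83.5 kt
Leg 2: heading 358.3°; drift +11.8° → track 10.1°, groundspeed 59.9 kt
Leg 3: heading 143.7°; drift +7.2° → track 150.9°, groundspeed 166.2 kt
Leg 4: heading 39.5°; drift +29.3° → track 68.8°, groundspeed 92.0 kt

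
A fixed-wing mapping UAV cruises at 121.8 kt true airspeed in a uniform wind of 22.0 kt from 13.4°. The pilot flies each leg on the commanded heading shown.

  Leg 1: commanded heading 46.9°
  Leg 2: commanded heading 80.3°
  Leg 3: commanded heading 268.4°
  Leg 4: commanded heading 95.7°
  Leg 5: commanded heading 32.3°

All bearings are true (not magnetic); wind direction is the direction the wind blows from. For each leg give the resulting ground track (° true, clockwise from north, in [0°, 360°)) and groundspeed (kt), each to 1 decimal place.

Leg 1: heading 46.9°; drift +6.7° → track 53.6°, groundspeed 104.2 kt
Leg 2: heading 80.3°; drift +10.1° → track 90.4°, groundspeed 115.0 kt
Leg 3: heading 268.4°; drift -9.5° → track 258.9°, groundspeed 129.3 kt
Leg 4: heading 95.7°; drift +10.4° → track 106.1°, groundspeed 120.8 kt
Leg 5: heading 32.3°; drift +4.0° → track 36.3°, groundspeed 101.2 kt

Leg 1: track=53.6°, groundspeed=104.2 kt
Leg 2: track=90.4°, groundspeed=115.0 kt
Leg 3: track=258.9°, groundspeed=129.3 kt
Leg 4: track=106.1°, groundspeed=120.8 kt
Leg 5: track=36.3°, groundspeed=101.2 kt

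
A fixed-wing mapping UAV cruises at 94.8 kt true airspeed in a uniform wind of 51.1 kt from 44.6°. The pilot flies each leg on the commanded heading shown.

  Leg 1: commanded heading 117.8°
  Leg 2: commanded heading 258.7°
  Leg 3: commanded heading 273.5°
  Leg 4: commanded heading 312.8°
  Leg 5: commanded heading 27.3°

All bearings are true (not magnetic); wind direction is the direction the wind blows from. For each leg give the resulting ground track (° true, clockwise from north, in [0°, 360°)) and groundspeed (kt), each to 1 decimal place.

Leg 1: track=149.2°, groundspeed=93.8 kt
Leg 2: track=246.9°, groundspeed=140.1 kt
Leg 3: track=256.8°, groundspeed=134.0 kt
Leg 4: track=284.9°, groundspeed=109.1 kt
Leg 5: track=9.0°, groundspeed=48.5 kt

Leg 1: heading 117.8°; drift +31.4° → track 149.2°, groundspeed 93.8 kt
Leg 2: heading 258.7°; drift -11.8° → track 246.9°, groundspeed 140.1 kt
Leg 3: heading 273.5°; drift -16.7° → track 256.8°, groundspeed 134.0 kt
Leg 4: heading 312.8°; drift -27.9° → track 284.9°, groundspeed 109.1 kt
Leg 5: heading 27.3°; drift -18.3° → track 9.0°, groundspeed 48.5 kt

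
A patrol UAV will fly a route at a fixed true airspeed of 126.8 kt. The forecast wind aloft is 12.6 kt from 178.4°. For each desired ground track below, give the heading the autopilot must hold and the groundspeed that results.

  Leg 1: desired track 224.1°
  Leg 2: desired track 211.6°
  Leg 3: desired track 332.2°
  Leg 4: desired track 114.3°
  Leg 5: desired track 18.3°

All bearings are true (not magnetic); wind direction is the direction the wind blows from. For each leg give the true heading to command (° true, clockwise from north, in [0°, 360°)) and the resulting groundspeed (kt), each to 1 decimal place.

Leg 1: desired track 224.1°; wind correction -4.1° → command heading 220.0°, groundspeed 117.7 kt
Leg 2: desired track 211.6°; wind correction -3.1° → command heading 208.5°, groundspeed 116.1 kt
Leg 3: desired track 332.2°; wind correction -2.5° → command heading 329.7°, groundspeed 138.0 kt
Leg 4: desired track 114.3°; wind correction +5.1° → command heading 119.4°, groundspeed 120.8 kt
Leg 5: desired track 18.3°; wind correction +1.9° → command heading 20.2°, groundspeed 138.6 kt

Leg 1: heading=220.0°, groundspeed=117.7 kt
Leg 2: heading=208.5°, groundspeed=116.1 kt
Leg 3: heading=329.7°, groundspeed=138.0 kt
Leg 4: heading=119.4°, groundspeed=120.8 kt
Leg 5: heading=20.2°, groundspeed=138.6 kt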